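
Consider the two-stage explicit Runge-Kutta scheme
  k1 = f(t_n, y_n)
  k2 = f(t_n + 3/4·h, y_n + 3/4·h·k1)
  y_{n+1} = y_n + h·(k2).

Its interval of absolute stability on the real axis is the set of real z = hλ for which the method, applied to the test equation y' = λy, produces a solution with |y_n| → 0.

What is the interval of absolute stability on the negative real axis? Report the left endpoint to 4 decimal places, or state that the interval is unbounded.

Test eqn y'=λy, z=hλ:
  k1=λy_n ⇒ h·k1=z·y_n;  k2=λ(1+3/4z)y_n ⇒ h·k2=z(1+3/4z)y_n
  y_{n+1}/y_n = 1 + z(1+3/4z) = 1 + z + 3/4z²
  R(z) = 1 + z + 3/4z².

Find x<0 with |R(x)|<1.
x=-1.1: |R|=0.8075
R=1: x+3/4x²=0 ⇒ x=−4/3=-1.3333; min R=1−1/(4·3/4)=0.6667>−1
Confirm numerically:
  x=-1.020: |R|=0.76030 <1
  x=-0.895: |R|=0.70577 <1
  x=-0.739: |R|=0.67059 <1
  x=-1.716: |R|=1.49249 >1
  x=-1.579: |R|=1.29093 >1
  x=-1.433: |R|=1.10712 >1
So |R|<1 on (-1.3333, 0).

(-1.3333, 0).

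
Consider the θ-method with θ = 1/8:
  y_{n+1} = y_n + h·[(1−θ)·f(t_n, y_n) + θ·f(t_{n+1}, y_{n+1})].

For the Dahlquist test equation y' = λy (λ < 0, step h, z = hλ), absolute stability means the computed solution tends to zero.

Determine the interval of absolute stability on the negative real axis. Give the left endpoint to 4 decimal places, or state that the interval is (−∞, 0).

(-2.6667, 0).

On y'=λy, z=hλ:
  y_{n+1} = y_n + z·[7/8·y_n + 1/8·y_{n+1}] ⇒ (1 − 1/8z)y_{n+1} = (1 + 7/8z)y_n
  so R(z) = (1 + 7/8z)/(1 − 1/8z).

Boundary: |R(x)|=1, x<0.
x=-1.37: |R|=0.1697
R=−1: 1+7/8x = −1+1/8x ⇒ -3/4x=2 ⇒ x=2/(-3/4)=-2.6667
Confirm numerically:
  x=-2.423: |R|=0.85973 <1
  x=-1.774: |R|=0.45202 <1
  x=-1.692: |R|=0.39662 <1
  x=-1.632: |R|=0.35548 <1
  x=-3.104: |R|=1.23631 >1
  x=-2.977: |R|=1.16963 >1
  x=-2.708: |R|=1.02316 >1
Interval (-2.6667, 0).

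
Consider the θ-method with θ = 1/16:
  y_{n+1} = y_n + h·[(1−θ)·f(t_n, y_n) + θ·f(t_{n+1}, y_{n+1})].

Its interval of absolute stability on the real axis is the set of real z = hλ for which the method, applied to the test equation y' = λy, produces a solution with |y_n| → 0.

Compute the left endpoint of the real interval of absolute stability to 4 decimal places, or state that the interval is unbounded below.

Set f=λy, z=hλ:
  y_{n+1} = y_n + z·[15/16·y_n + 1/16·y_{n+1}] ⇒ (1 − 1/16z)y_{n+1} = (1 + 15/16z)y_n
  Hence R(z) = (1 + 15/16z)/(1 − 1/16z).

Boundary: |R(x)|=1, x<0.
x=-1.74: |R|=0.5693
R=−1: 1+15/16x = −1+1/16x ⇒ -7/8x=2 ⇒ x=2/(-7/8)=-2.2857
Confirm numerically:
  x=-1.906: |R|=0.70312 <1
  x=-1.751: |R|=0.57828 <1
  x=-1.057: |R|=0.00850 <1
  x=-2.724: |R|=1.32771 >1
  x=-2.582: |R|=1.22323 >1
  x=-2.506: |R|=1.16665 >1
Stable set (-2.2857, 0).

z* = -2.2857.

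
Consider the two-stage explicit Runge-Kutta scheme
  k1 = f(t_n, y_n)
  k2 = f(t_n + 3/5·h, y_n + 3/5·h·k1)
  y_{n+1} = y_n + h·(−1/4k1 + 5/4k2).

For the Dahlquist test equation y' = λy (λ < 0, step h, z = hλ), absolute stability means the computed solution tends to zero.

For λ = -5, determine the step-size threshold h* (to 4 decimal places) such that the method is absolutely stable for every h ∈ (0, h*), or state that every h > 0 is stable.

(-1.3333,0); λ=-5 ⇒ h* = (4/3)/5 = 0.2667.

With y'=λy (z=hλ):
  k1=λy_n ⇒ h·k1=z·y_n;  k2=λ(1+3/5z)y_n ⇒ h·k2=z(1+3/5z)y_n
  y_{n+1}/y_n = 1 − 1/4z + 5/4z(1+3/5z) = 1 + z + 3/4z²
  so R(z) = 1 + z + 3/4z².

Need |R(x)|<1, x<0.
x=-0.76: |R|=0.6732
R=1: x+3/4x²=0 ⇒ x=−4/3=-1.3333; min R=1−1/(4·3/4)=0.6667>−1
Confirm numerically:
  x=-1.230: |R|=0.90468 <1
  x=-0.708: |R|=0.66795 <1
  x=-0.676: |R|=0.66673 <1
  x=-0.649: |R|=0.66690 <1
  x=-1.808: |R|=1.64365 >1
  x=-1.408: |R|=1.07885 >1
Interval (-1.3333, 0).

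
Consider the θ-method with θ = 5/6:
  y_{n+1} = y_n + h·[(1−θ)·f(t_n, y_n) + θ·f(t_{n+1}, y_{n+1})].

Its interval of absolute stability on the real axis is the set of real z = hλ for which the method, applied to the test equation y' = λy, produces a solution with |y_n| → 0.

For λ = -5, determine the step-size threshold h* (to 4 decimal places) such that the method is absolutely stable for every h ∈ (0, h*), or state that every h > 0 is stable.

(−∞, 0) — no finite endpoint. Any h>0 works for λ=-5.

With y'=λy (z=hλ):
  y_{n+1} = y_n + z·[1/6·y_n + 5/6·y_{n+1}] ⇒ (1 − 5/6z)y_{n+1} = (1 + 1/6z)y_n
  Hence R(z) = (1 + 1/6z)/(1 − 5/6z).

Need |R(x)|<1, x<0.
x=-1.66: |R|=0.3035
x=-2: |R|=0.2500
x=-10: |R|=0.0714
x=-100: |R|=0.1858
θ=5/6≥1/2 ⇒ |1+1/6x|<|1−5/6x| ∀x<0 ⇒ interval (−∞,0).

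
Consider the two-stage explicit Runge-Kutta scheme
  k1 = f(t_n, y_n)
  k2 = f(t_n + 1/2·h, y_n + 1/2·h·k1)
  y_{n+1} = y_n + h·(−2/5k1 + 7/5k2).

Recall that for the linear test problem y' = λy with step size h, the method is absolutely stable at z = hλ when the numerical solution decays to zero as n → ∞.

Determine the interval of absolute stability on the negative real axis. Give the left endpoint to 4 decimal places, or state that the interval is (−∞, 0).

z∈(-1.4286,0).

On y'=λy, z=hλ:
  k1=λy_n ⇒ h·k1=z·y_n;  k2=λ(1+1/2z)y_n ⇒ h·k2=z(1+1/2z)y_n
  y_{n+1}/y_n = 1 − 2/5z + 7/5z(1+1/2z) = 1 + z + 7/10z²
  ⇒ R(z) = 1 + z + 7/10z².

Solve |R(x)|<1 on ℝ⁻.
x=-0.58: |R|=0.6555
R=1: x+7/10x²=0 ⇒ x=−10/7=-1.4286; min R=1−1/(4·7/10)=0.6429>−1
Confirm numerically:
  x=-1.284: |R|=0.87006 <1
  x=-1.103: |R|=0.74863 <1
  x=-0.641: |R|=0.64662 <1
  x=-0.572: |R|=0.65703 <1
  x=-1.571: |R|=1.15663 >1
  x=-1.518: |R|=1.09503 >1
Interval (-1.4286, 0).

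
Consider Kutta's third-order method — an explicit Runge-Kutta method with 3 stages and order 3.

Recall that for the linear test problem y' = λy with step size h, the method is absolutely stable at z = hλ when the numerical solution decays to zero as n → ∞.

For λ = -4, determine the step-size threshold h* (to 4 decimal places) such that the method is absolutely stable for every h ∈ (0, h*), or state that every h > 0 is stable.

Set f=λy, z=hλ:
  order 3, 3-stage ⇒ R(z)=1+z+z^2/2+z^3/6
  (e.g. R(-1.42)=0.11099, |R|=0.11099)

Find x<0 with |R(x)|<1.
x=-1.42: |R|=0.1110
|R(-2.27)|=0.6431 |R(-1.1)|=0.2832 |R(-0.57)|=0.5616
Bisect:
  x_lo=-2.9894 |R|=1.9736  x_hi=-0.0563 |R|=0.9452
  mid=-1.52286 |R|=0.04808 →hi
  mid=-2.25612 |R|=0.62506 →hi
  mid=-2.62275 |R|=1.19025 →lo
  mid=-2.43944 |R|=0.88347 →hi
  mid=-2.53110 |R|=1.03043 →lo
  mid=-2.48527 |R|=0.95539 →hi
  mid=-2.50818 |R|=0.99251 →hi
  mid=-2.51964 |R|=1.01137 →lo
  mid=-2.51391 |R|=1.00192 →lo
  ...
  [-2.51284,-2.51266] ⇒ x*=-2.5127
Interval (-2.5127, 0).

(-2.5127,0); λ=-4 ⇒ h* = 0.6282.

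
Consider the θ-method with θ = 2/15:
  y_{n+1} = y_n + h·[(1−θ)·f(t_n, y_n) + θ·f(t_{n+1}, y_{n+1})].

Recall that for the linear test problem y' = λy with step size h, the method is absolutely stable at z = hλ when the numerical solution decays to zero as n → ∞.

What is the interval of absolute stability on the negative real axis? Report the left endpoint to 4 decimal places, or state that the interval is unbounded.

With y'=λy (z=hλ):
  y_{n+1} = y_n + z·[13/15·y_n + 2/15·y_{n+1}] ⇒ (1 − 2/15z)y_{n+1} = (1 + 13/15z)y_n
  R(z) = (1 + 13/15z)/(1 − 2/15z).

Find x<0 with |R(x)|<1.
x=-0.44: |R|=0.5844
R=−1: 1+13/15x = −1+2/15x ⇒ -11/15x=2 ⇒ x=2/(-11/15)=-2.7273
Confirm numerically:
  x=-2.701: |R|=0.98583 <1
  x=-1.932: |R|=0.53626 <1
  x=-1.897: |R|=0.51405 <1
  x=-3.233: |R|=1.25915 >1
  x=-3.093: |R|=1.18989 >1
  x=-2.898: |R|=1.09031 >1
So |R|<1 on (-2.7273, 0).

(-2.7273, 0).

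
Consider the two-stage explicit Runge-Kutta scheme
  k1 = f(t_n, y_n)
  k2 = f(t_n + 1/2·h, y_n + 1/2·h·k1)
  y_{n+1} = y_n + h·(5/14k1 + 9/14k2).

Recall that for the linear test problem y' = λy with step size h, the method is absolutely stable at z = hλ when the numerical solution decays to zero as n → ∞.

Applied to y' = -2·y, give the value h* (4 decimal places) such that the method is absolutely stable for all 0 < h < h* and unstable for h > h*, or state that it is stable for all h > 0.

(-3.1111,0); λ=-2 ⇒ h* = (28/9)/2 = 1.5556.

Set f=λy, z=hλ:
  k1=λy_n ⇒ h·k1=z·y_n;  k2=λ(1+1/2z)y_n ⇒ h·k2=z(1+1/2z)y_n
  y_{n+1}/y_n = 1 + 5/14z + 9/14z(1+1/2z) = 1 + z + 9/28z²
  R(z) = 1 + z + 9/28z².

Solve |R(x)|<1 on ℝ⁻.
x=-0.68: |R|=0.4686
R=1: x+9/28x²=0 ⇒ x=−28/9=-3.1111; min R=1−1/(4·9/28)=0.2222>−1
Confirm numerically:
  x=-3.075: |R|=0.96431 <1
  x=-2.240: |R|=0.37280 <1
  x=-2.107: |R|=0.31997 <1
  x=-1.643: |R|=0.22468 <1
  x=-3.397: |R|=1.31216 >1
  x=-3.367: |R|=1.27694 >1
  x=-3.325: |R|=1.22859 >1
Interval (-3.1111, 0).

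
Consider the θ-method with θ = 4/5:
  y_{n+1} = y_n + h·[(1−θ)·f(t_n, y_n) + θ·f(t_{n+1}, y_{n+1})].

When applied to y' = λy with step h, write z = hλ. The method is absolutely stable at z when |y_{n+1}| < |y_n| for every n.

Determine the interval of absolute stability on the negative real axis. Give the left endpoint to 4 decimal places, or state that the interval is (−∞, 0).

Test eqn y'=λy, z=hλ:
  y_{n+1} = y_n + z·[1/5·y_n + 4/5·y_{n+1}] ⇒ (1 − 4/5z)y_{n+1} = (1 + 1/5z)y_n
  so R(z) = (1 + 1/5z)/(1 − 4/5z).

Solve |R(x)|<1 on ℝ⁻.
x=-1.11: |R|=0.4121
x=-2: |R|=0.2308
x=-10: |R|=0.1111
x=-100: |R|=0.2346
θ=4/5≥1/2 ⇒ |1+1/5x|<|1−4/5x| ∀x<0 ⇒ unbounded interval.

(−∞, 0) — no finite endpoint.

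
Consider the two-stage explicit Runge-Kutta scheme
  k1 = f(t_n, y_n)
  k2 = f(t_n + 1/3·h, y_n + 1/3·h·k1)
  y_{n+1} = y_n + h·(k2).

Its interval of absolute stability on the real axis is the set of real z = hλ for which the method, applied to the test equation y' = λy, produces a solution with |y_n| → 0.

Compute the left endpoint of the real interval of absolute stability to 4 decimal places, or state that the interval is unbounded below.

Set f=λy, z=hλ:
  k1=λy_n ⇒ h·k1=z·y_n;  k2=λ(1+1/3z)y_n ⇒ h·k2=z(1+1/3z)y_n
  y_{n+1}/y_n = 1 + z(1+1/3z) = 1 + z + 1/3z²
  so R(z) = 1 + z + 1/3z².

Find x<0 with |R(x)|<1.
x=-0.8: |R|=0.4133
R=1: x+1/3x²=0 ⇒ x=−3=-3.0000; min R=1−1/(4·1/3)=0.2500>−1
Confirm numerically:
  x=-2.966: |R|=0.96639 <1
  x=-2.347: |R|=0.48914 <1
  x=-2.204: |R|=0.41521 <1
  x=-3.390: |R|=1.44070 >1
  x=-3.195: |R|=1.20767 >1
  x=-3.121: |R|=1.12588 >1
Interval (-3.0000, 0).

left endpoint -3.0000.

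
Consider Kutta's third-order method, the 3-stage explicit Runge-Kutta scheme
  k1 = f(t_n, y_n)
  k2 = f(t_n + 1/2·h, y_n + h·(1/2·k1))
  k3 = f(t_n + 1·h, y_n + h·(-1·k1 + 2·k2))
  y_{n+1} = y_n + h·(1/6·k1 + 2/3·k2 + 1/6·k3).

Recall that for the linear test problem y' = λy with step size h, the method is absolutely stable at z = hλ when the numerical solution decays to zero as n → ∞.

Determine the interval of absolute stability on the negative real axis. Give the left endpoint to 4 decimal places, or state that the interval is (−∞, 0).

(-2.5127, 0).

With y'=λy (z=hλ):
  order 3, 3-stage ⇒ R(z)=1+z+z^2/2+z^3/6
  (e.g. R(-1.59)=0.00410, |R|=0.00410)

Solve |R(x)|<1 on ℝ⁻.
x=-1.59: |R|=0.0041
|R(-2.1)|=0.4385 |R(-0.99)|=0.3383 |R(-0.59)|=0.5498
Bisect:
  x_lo=-3.3740 |R|=3.0836  x_hi=-0.1586 |R|=0.8533
  mid=-1.76629 |R|=0.12480 →hi
  mid=-2.57014 |R|=1.09689 →lo
  mid=-2.16821 |R|=0.51649 →hi
  mid=-2.36918 |R|=0.77904 →hi
  mid=-2.46966 |R|=0.93055 →hi
  mid=-2.51990 |R|=1.01180 →lo
  mid=-2.49478 |R|=0.97070 →hi
  mid=-2.50734 |R|=0.99113 →hi
  mid=-2.51362 |R|=1.00144 →lo
  ...
  [-2.51284,-2.51264] ⇒ x*=-2.5127
Interval (-2.5127, 0).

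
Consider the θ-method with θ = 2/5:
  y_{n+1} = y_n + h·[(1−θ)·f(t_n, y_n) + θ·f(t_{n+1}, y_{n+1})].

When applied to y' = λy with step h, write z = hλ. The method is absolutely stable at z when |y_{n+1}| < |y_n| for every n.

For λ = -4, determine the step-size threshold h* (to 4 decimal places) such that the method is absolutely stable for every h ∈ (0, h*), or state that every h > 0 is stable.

Test eqn y'=λy, z=hλ:
  y_{n+1} = y_n + z·[3/5·y_n + 2/5·y_{n+1}] ⇒ (1 − 2/5z)y_{n+1} = (1 + 3/5z)y_n
  ⇒ R(z) = (1 + 3/5z)/(1 − 2/5z).

Solve |R(x)|<1 on ℝ⁻.
x=-1.29: |R|=0.1491
R=−1: 1+3/5x = −1+2/5x ⇒ -1/5x=2 ⇒ x=2/(-1/5)=-10.0000
Confirm numerically:
  x=-9.281: |R|=0.96948 <1
  x=-7.171: |R|=0.85374 <1
  x=-4.591: |R|=0.61860 <1
  x=-10.573: |R|=1.02192 >1
  x=-10.216: |R|=1.00849 >1
Stable set (-10.0000, 0).

(-10.0000,0); λ=-4 ⇒ h* = (10)/4 = 2.5000.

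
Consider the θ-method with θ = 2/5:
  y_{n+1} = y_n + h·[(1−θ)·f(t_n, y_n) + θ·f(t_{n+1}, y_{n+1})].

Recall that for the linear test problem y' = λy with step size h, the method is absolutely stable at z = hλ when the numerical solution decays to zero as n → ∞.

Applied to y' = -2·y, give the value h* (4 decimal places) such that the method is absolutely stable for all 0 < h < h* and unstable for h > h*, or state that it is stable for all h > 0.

With y'=λy (z=hλ):
  y_{n+1} = y_n + z·[3/5·y_n + 2/5·y_{n+1}] ⇒ (1 − 2/5z)y_{n+1} = (1 + 3/5z)y_n
  ⇒ R(z) = (1 + 3/5z)/(1 − 2/5z).

Need |R(x)|<1, x<0.
x=-1.8: |R|=0.0465
R=−1: 1+3/5x = −1+2/5x ⇒ -1/5x=2 ⇒ x=2/(-1/5)=-10.0000
Confirm numerically:
  x=-8.661: |R|=0.94001 <1
  x=-6.554: |R|=0.80970 <1
  x=-5.646: |R|=0.73275 <1
  x=-10.458: |R|=1.01767 >1
  x=-10.129: |R|=1.00511 >1
Interval (-10.0000, 0).

(-10.0000,0); λ=-2 ⇒ h* = (10)/2 = 5.0000.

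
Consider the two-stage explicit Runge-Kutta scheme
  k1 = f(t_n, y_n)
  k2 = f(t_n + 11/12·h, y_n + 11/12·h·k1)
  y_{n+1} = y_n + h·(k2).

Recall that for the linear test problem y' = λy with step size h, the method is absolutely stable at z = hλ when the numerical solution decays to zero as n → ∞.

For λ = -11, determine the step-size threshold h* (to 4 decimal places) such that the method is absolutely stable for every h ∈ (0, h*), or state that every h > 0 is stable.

With y'=λy (z=hλ):
  k1=λy_n ⇒ h·k1=z·y_n;  k2=λ(1+11/12z)y_n ⇒ h·k2=z(1+11/12z)y_n
  y_{n+1}/y_n = 1 + z(1+11/12z) = 1 + z + 11/12z²
  Hence R(z) = 1 + z + 11/12z².

Find x<0 with |R(x)|<1.
x=-1.31: |R|=1.2631
R=1: x+11/12x²=0 ⇒ x=−12/11=-1.0909; min R=1−1/(4·11/12)=0.7273>−1
Confirm numerically:
  x=-0.771: |R|=0.77390 <1
  x=-0.710: |R|=0.75209 <1
  x=-0.598: |R|=0.72980 <1
  x=-1.512: |R|=1.58363 >1
  x=-1.417: |R|=1.42356 >1
Interval (-1.0909, 0).

(-1.0909,0); λ=-11 ⇒ h* = (12/11)/11 = 0.0992.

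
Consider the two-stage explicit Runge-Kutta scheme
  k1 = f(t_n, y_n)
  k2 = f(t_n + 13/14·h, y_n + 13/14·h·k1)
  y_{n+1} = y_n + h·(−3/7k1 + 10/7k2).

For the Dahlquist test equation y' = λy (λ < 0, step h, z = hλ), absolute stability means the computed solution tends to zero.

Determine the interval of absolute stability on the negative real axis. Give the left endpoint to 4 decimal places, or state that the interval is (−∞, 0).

(-0.7538, 0).

With y'=λy (z=hλ):
  k1=λy_n ⇒ h·k1=z·y_n;  k2=λ(1+13/14z)y_n ⇒ h·k2=z(1+13/14z)y_n
  y_{n+1}/y_n = 1 − 3/7z + 10/7z(1+13/14z) = 1 + z + 65/49z²
  R(z) = 1 + z + 65/49z².

Solve |R(x)|<1 on ℝ⁻.
x=-0.99: |R|=1.3101
R=1: x+65/49x²=0 ⇒ x=−49/65=-0.7538; min R=1−1/(4·65/49)=0.8115>−1
Confirm numerically:
  x=-0.724: |R|=0.97134 <1
  x=-0.710: |R|=0.95870 <1
  x=-0.595: |R|=0.87462 <1
  x=-0.391: |R|=0.81180 <1
  x=-1.113: |R|=1.53026 >1
  x=-1.043: |R|=1.40006 >1
  x=-0.878: |R|=1.14460 >1
Interval (-0.7538, 0).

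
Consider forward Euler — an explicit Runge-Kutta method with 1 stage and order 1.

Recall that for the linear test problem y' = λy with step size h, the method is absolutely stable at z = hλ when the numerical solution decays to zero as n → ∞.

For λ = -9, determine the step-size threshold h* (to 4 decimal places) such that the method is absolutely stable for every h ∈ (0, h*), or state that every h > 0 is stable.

On y'=λy, z=hλ:
  order 1, 1-stage ⇒ R(z)=1+z
  (e.g. R(-1.05)=-0.05000, |R|=0.05000)

Find x<0 with |R(x)|<1.
x=-1.05: |R|=0.0500
|R(-2.05)|=1.0500 |R(-1.5)|=0.5000 |R(-0.57)|=0.4300
Bisect:
  x_lo=-2.3725 |R|=1.3725  x_hi=-0.2831 |R|=0.7169
  mid=-1.32778 |R|=0.32778 →hi
  mid=-1.85014 |R|=0.85014 →hi
  mid=-2.11132 |R|=1.11132 →lo
  mid=-1.98073 |R|=0.98073 →hi
  mid=-2.04602 |R|=1.04602 →lo
  mid=-2.01338 |R|=1.01338 →lo
  mid=-1.99705 |R|=0.99705 →hi
  mid=-2.00522 |R|=1.00522 →lo
  ...
  [-2.00011,-1.99999] ⇒ x*=-2.0000
Interval (-2.0000, 0).

(-2.0000,0); λ=-9 ⇒ h* = 0.2222.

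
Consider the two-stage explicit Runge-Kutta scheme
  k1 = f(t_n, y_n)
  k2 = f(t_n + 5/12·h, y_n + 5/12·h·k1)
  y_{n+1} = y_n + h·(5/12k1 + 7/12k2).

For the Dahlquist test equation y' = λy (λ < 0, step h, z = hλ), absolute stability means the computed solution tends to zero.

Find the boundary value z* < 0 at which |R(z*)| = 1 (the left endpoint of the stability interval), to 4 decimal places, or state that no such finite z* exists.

left endpoint -4.1143.

On y'=λy, z=hλ:
  k1=λy_n ⇒ h·k1=z·y_n;  k2=λ(1+5/12z)y_n ⇒ h·k2=z(1+5/12z)y_n
  y_{n+1}/y_n = 1 + 5/12z + 7/12z(1+5/12z) = 1 + z + 35/144z²
  so R(z) = 1 + z + 35/144z².

Boundary: |R(x)|=1, x<0.
x=-1.77: |R|=0.0085
R=1: x+35/144x²=0 ⇒ x=−144/35=-4.1143; min R=1−1/(4·35/144)=-0.0286>−1
Confirm numerically:
  x=-4.069: |R|=0.95521 <1
  x=-3.900: |R|=0.79687 <1
  x=-2.634: |R|=0.05231 <1
  x=-2.068: |R|=0.02854 <1
  x=-4.712: |R|=1.68455 >1
  x=-4.199: |R|=1.08646 >1
  x=-4.174: |R|=1.06058 >1
Interval (-4.1143, 0).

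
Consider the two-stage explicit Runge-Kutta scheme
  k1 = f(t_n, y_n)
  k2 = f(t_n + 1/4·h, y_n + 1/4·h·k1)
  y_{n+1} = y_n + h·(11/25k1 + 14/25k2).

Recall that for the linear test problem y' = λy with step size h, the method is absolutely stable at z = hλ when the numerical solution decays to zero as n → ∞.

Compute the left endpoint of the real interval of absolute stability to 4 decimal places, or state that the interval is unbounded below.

left endpoint -7.1429.

Set f=λy, z=hλ:
  k1=λy_n ⇒ h·k1=z·y_n;  k2=λ(1+1/4z)y_n ⇒ h·k2=z(1+1/4z)y_n
  y_{n+1}/y_n = 1 + 11/25z + 14/25z(1+1/4z) = 1 + z + 7/50z²
  Hence R(z) = 1 + z + 7/50z².

Need |R(x)|<1, x<0.
x=-1.08: |R|=0.0833
R=1: x+7/50x²=0 ⇒ x=−50/7=-7.1429; min R=1−1/(4·7/50)=-0.7857>−1
Confirm numerically:
  x=-5.312: |R|=0.36157 <1
  x=-4.978: |R|=0.50873 <1
  x=-3.470: |R|=0.78427 <1
  x=-3.411: |R|=0.78211 <1
  x=-7.731: |R|=1.63657 >1
  x=-7.649: |R|=1.54201 >1
  x=-7.561: |R|=1.44262 >1
Interval (-7.1429, 0).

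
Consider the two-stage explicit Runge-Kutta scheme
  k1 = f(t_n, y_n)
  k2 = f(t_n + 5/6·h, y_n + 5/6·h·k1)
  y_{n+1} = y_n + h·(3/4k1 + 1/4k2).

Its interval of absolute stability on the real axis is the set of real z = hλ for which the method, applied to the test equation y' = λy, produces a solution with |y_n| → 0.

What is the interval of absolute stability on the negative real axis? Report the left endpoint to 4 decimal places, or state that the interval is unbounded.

Test eqn y'=λy, z=hλ:
  k1=λy_n ⇒ h·k1=z·y_n;  k2=λ(1+5/6z)y_n ⇒ h·k2=z(1+5/6z)y_n
  y_{n+1}/y_n = 1 + 3/4z + 1/4z(1+5/6z) = 1 + z + 5/24z²
  Hence R(z) = 1 + z + 5/24z².

Find x<0 with |R(x)|<1.
x=-0.68: |R|=0.4163
R=1: x+5/24x²=0 ⇒ x=−24/5=-4.8000; min R=1−1/(4·5/24)=-0.2000>−1
Confirm numerically:
  x=-4.430: |R|=0.65852 <1
  x=-3.956: |R|=0.30440 <1
  x=-3.192: |R|=0.06932 <1
  x=-2.189: |R|=0.19072 <1
  x=-5.259: |R|=1.50289 >1
  x=-4.987: |R|=1.19429 >1
  x=-4.893: |R|=1.09480 >1
Stable set (-4.8000, 0).

z∈(-4.8000,0).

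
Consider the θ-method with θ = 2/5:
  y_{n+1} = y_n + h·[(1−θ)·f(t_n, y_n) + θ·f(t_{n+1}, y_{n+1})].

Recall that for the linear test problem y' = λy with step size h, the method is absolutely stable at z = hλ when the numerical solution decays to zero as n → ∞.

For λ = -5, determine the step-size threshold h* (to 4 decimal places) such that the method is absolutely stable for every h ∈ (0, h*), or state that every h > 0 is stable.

Test eqn y'=λy, z=hλ:
  y_{n+1} = y_n + z·[3/5·y_n + 2/5·y_{n+1}] ⇒ (1 − 2/5z)y_{n+1} = (1 + 3/5z)y_n
  ⇒ R(z) = (1 + 3/5z)/(1 − 2/5z).

Need |R(x)|<1, x<0.
x=-0.61: |R|=0.5096
R=−1: 1+3/5x = −1+2/5x ⇒ -1/5x=2 ⇒ x=2/(-1/5)=-10.0000
Confirm numerically:
  x=-9.820: |R|=0.99269 <1
  x=-9.490: |R|=0.97873 <1
  x=-7.834: |R|=0.89520 <1
  x=-5.210: |R|=0.68936 <1
  x=-10.581: |R|=1.02221 >1
  x=-10.208: |R|=1.00818 >1
  x=-10.058: |R|=1.00231 >1
So |R|<1 on (-10.0000, 0).

(-10.0000,0); λ=-5 ⇒ h* = (10)/5 = 2.0000.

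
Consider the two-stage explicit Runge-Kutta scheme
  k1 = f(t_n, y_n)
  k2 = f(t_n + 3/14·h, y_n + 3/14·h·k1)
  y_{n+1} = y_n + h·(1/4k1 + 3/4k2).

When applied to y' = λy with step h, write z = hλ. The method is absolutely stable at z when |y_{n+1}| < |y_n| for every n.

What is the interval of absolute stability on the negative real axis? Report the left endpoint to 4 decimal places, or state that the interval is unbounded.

With y'=λy (z=hλ):
  k1=λy_n ⇒ h·k1=z·y_n;  k2=λ(1+3/14z)y_n ⇒ h·k2=z(1+3/14z)y_n
  y_{n+1}/y_n = 1 + 1/4z + 3/4z(1+3/14z) = 1 + z + 9/56z²
  R(z) = 1 + z + 9/56z².

Solve |R(x)|<1 on ℝ⁻.
x=-1.06: |R|=0.1206
R=1: x+9/56x²=0 ⇒ x=−56/9=-6.2222; min R=1−1/(4·9/56)=-0.5556>−1
Confirm numerically:
  x=-4.322: |R|=0.31991 <1
  x=-3.555: |R|=0.52389 <1
  x=-3.518: |R|=0.52895 <1
  x=-6.742: |R|=1.56320 >1
  x=-6.654: |R|=1.46174 >1
  x=-6.491: |R|=1.28039 >1
So |R|<1 on (-6.2222, 0).

(-6.2222, 0).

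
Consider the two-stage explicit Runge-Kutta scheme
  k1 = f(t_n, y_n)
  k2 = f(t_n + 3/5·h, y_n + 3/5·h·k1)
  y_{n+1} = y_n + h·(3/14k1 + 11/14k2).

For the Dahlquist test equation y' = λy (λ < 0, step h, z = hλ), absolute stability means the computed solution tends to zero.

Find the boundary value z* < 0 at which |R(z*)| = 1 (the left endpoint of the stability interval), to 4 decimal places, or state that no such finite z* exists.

Set f=λy, z=hλ:
  k1=λy_n ⇒ h·k1=z·y_n;  k2=λ(1+3/5z)y_n ⇒ h·k2=z(1+3/5z)y_n
  y_{n+1}/y_n = 1 + 3/14z + 11/14z(1+3/5z) = 1 + z + 33/70z²
  Hence R(z) = 1 + z + 33/70z².

Boundary: |R(x)|=1, x<0.
x=-1.77: |R|=0.7069
R=1: x+33/70x²=0 ⇒ x=−70/33=-2.1212; min R=1−1/(4·33/70)=0.4697>−1
Confirm numerically:
  x=-1.447: |R|=0.54008 <1
  x=-1.314: |R|=0.49997 <1
  x=-1.205: |R|=0.47953 <1
  x=-2.596: |R|=1.58106 >1
  x=-2.357: |R|=1.26200 >1
Stable set (-2.1212, 0).

left endpoint -2.1212.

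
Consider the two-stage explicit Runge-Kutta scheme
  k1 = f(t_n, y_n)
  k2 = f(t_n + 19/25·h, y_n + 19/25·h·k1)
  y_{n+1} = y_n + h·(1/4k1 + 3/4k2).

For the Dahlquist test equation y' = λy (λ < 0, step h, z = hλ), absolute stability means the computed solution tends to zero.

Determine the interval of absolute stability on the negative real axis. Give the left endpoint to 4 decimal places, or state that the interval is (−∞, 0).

z∈(-1.7544,0).

On y'=λy, z=hλ:
  k1=λy_n ⇒ h·k1=z·y_n;  k2=λ(1+19/25z)y_n ⇒ h·k2=z(1+19/25z)y_n
  y_{n+1}/y_n = 1 + 1/4z + 3/4z(1+19/25z) = 1 + z + 57/100z²
  ⇒ R(z) = 1 + z + 57/100z².

Boundary: |R(x)|=1, x<0.
x=-1.26: |R|=0.6449
R=1: x+57/100x²=0 ⇒ x=−100/57=-1.7544; min R=1−1/(4·57/100)=0.5614>−1
Confirm numerically:
  x=-1.383: |R|=0.70723 <1
  x=-1.229: |R|=0.63195 <1
  x=-0.846: |R|=0.56196 <1
  x=-2.191: |R|=1.54527 >1
  x=-2.094: |R|=1.40536 >1
  x=-1.796: |R|=1.04260 >1
So |R|<1 on (-1.7544, 0).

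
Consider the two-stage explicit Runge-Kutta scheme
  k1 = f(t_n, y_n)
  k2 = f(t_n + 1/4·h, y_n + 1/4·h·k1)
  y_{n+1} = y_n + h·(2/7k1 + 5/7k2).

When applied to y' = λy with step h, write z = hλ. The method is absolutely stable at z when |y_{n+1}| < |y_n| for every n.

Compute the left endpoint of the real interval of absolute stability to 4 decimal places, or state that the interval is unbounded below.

left endpoint -5.6000.

On y'=λy, z=hλ:
  k1=λy_n ⇒ h·k1=z·y_n;  k2=λ(1+1/4z)y_n ⇒ h·k2=z(1+1/4z)y_n
  y_{n+1}/y_n = 1 + 2/7z + 5/7z(1+1/4z) = 1 + z + 5/28z²
  so R(z) = 1 + z + 5/28z².

Solve |R(x)|<1 on ℝ⁻.
x=-0.48: |R|=0.5611
R=1: x+5/28x²=0 ⇒ x=−28/5=-5.6000; min R=1−1/(4·5/28)=-0.4000>−1
Confirm numerically:
  x=-5.555: |R|=0.95536 <1
  x=-5.468: |R|=0.87111 <1
  x=-3.465: |R|=0.32103 <1
  x=-3.129: |R|=0.38067 <1
  x=-6.047: |R|=1.48268 >1
  x=-6.016: |R|=1.44690 >1
  x=-5.800: |R|=1.20714 >1
So |R|<1 on (-5.6000, 0).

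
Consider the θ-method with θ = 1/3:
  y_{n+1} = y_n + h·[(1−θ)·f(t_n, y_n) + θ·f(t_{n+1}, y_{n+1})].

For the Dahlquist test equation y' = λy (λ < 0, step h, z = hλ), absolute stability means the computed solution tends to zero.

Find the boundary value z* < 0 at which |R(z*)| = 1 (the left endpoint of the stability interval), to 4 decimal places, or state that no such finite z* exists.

Set f=λy, z=hλ:
  y_{n+1} = y_n + z·[2/3·y_n + 1/3·y_{n+1}] ⇒ (1 − 1/3z)y_{n+1} = (1 + 2/3z)y_n
  Hence R(z) = (1 + 2/3z)/(1 − 1/3z).

Need |R(x)|<1, x<0.
x=-1.54: |R|=0.0176
R=−1: 1+2/3x = −1+1/3x ⇒ -1/3x=2 ⇒ x=2/(-1/3)=-6.0000
Confirm numerically:
  x=-5.965: |R|=0.99610 <1
  x=-4.921: |R|=0.86378 <1
  x=-4.492: |R|=0.79872 <1
  x=-6.485: |R|=1.05113 >1
  x=-6.302: |R|=1.03247 >1
Interval (-6.0000, 0).

left endpoint -6.0000.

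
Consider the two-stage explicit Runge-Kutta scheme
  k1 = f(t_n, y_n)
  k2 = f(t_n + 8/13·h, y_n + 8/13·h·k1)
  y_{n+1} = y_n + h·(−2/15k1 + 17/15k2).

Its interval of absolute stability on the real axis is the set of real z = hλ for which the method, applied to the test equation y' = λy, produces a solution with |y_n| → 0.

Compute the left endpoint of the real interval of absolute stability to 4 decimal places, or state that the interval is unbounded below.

left endpoint -1.4338.

Set f=λy, z=hλ:
  k1=λy_n ⇒ h·k1=z·y_n;  k2=λ(1+8/13z)y_n ⇒ h·k2=z(1+8/13z)y_n
  y_{n+1}/y_n = 1 − 2/15z + 17/15z(1+8/13z) = 1 + z + 136/195z²
  R(z) = 1 + z + 136/195z².

Boundary: |R(x)|=1, x<0.
x=-0.58: |R|=0.6546
R=1: x+136/195x²=0 ⇒ x=−195/136=-1.4338; min R=1−1/(4·136/195)=0.6415>−1
Confirm numerically:
  x=-1.343: |R|=0.91493 <1
  x=-1.033: |R|=0.71123 <1
  x=-0.856: |R|=0.65504 <1
  x=-0.827: |R|=0.65000 <1
  x=-1.927: |R|=1.66281 >1
  x=-1.839: |R|=1.51967 >1
Interval (-1.4338, 0).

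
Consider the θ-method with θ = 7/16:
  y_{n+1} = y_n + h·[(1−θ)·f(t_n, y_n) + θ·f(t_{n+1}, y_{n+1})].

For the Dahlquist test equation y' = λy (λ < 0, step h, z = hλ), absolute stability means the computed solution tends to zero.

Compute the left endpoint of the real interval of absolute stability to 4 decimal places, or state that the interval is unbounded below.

With y'=λy (z=hλ):
  y_{n+1} = y_n + z·[9/16·y_n + 7/16·y_{n+1}] ⇒ (1 − 7/16z)y_{n+1} = (1 + 9/16z)y_n
  R(z) = (1 + 9/16z)/(1 − 7/16z).

Find x<0 with |R(x)|<1.
x=-0.39: |R|=0.6668
R=−1: 1+9/16x = −1+7/16x ⇒ -1/8x=2 ⇒ x=2/(-1/8)=-16.0000
Confirm numerically:
  x=-15.627: |R|=0.99405 <1
  x=-14.550: |R|=0.97539 <1
  x=-6.830: |R|=0.71258 <1
  x=-16.500: |R|=1.00760 >1
  x=-16.420: |R|=1.00642 >1
  x=-16.345: |R|=1.00529 >1
Stable set (-16.0000, 0).

left endpoint -16.0000.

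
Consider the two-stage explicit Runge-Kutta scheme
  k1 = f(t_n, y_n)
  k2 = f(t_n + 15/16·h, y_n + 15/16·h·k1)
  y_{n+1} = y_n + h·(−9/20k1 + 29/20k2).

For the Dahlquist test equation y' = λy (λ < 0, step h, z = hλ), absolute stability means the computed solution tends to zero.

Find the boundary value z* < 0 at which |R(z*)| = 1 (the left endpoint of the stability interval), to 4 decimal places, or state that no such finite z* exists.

With y'=λy (z=hλ):
  k1=λy_n ⇒ h·k1=z·y_n;  k2=λ(1+15/16z)y_n ⇒ h·k2=z(1+15/16z)y_n
  y_{n+1}/y_n = 1 − 9/20z + 29/20z(1+15/16z) = 1 + z + 87/64z²
  so R(z) = 1 + z + 87/64z².

Need |R(x)|<1, x<0.
x=-0.77: |R|=1.0360
R=1: x+87/64x²=0 ⇒ x=−64/87=-0.7356; min R=1−1/(4·87/64)=0.8161>−1
Confirm numerically:
  x=-0.699: |R|=0.96519 <1
  x=-0.612: |R|=0.89715 <1
  x=-0.303: |R|=0.82180 <1
  x=-1.129: |R|=1.60372 >1
  x=-0.768: |R|=1.03379 >1
So |R|<1 on (-0.7356, 0).

z* = -0.7356.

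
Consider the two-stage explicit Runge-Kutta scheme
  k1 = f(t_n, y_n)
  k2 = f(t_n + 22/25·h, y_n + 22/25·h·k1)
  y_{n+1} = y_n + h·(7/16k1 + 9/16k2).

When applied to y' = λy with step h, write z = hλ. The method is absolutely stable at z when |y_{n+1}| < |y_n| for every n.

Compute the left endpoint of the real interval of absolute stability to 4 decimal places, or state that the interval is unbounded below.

Set f=λy, z=hλ:
  k1=λy_n ⇒ h·k1=z·y_n;  k2=λ(1+22/25z)y_n ⇒ h·k2=z(1+22/25z)y_n
  y_{n+1}/y_n = 1 + 7/16z + 9/16z(1+22/25z) = 1 + z + 99/200z²
  ⇒ R(z) = 1 + z + 99/200z².

Need |R(x)|<1, x<0.
x=-0.87: |R|=0.5047
R=1: x+99/200x²=0 ⇒ x=−200/99=-2.0202; min R=1−1/(4·99/200)=0.4949>−1
Confirm numerically:
  x=-1.396: |R|=0.56866 <1
  x=-1.340: |R|=0.54882 <1
  x=-1.153: |R|=0.50506 <1
  x=-2.585: |R|=1.72270 >1
  x=-2.244: |R|=1.24859 >1
  x=-2.239: |R|=1.24249 >1
Interval (-2.0202, 0).

left endpoint -2.0202.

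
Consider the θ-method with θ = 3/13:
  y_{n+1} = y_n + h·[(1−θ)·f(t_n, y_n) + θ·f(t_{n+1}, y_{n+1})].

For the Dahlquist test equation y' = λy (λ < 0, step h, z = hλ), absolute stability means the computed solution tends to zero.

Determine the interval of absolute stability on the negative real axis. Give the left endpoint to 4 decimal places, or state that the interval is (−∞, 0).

z∈(-3.7143,0).

On y'=λy, z=hλ:
  y_{n+1} = y_n + z·[10/13·y_n + 3/13·y_{n+1}] ⇒ (1 − 3/13z)y_{n+1} = (1 + 10/13z)y_n
  ⇒ R(z) = (1 + 10/13z)/(1 − 3/13z).

Find x<0 with |R(x)|<1.
x=-1.46: |R|=0.0921
R=−1: 1+10/13x = −1+3/13x ⇒ -7/13x=2 ⇒ x=2/(-7/13)=-3.7143
Confirm numerically:
  x=-3.565: |R|=0.95590 <1
  x=-3.187: |R|=0.83640 <1
  x=-1.973: |R|=0.35573 <1
  x=-4.040: |R|=1.09076 >1
  x=-3.994: |R|=1.07838 >1
  x=-3.874: |R|=1.04541 >1
Interval (-3.7143, 0).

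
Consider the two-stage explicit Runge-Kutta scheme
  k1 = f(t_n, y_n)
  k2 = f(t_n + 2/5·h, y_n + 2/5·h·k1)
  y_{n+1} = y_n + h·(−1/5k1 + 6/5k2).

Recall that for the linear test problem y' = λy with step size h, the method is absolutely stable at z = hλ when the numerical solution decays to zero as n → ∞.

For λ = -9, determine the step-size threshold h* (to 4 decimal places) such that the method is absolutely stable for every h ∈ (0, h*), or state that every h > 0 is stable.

Test eqn y'=λy, z=hλ:
  k1=λy_n ⇒ h·k1=z·y_n;  k2=λ(1+2/5z)y_n ⇒ h·k2=z(1+2/5z)y_n
  y_{n+1}/y_n = 1 − 1/5z + 6/5z(1+2/5z) = 1 + z + 12/25z²
  R(z) = 1 + z + 12/25z².

Solve |R(x)|<1 on ℝ⁻.
x=-1.02: |R|=0.4794
R=1: x+12/25x²=0 ⇒ x=−25/12=-2.0833; min R=1−1/(4·12/25)=0.4792>−1
Confirm numerically:
  x=-1.459: |R|=0.56277 <1
  x=-1.456: |R|=0.56157 <1
  x=-1.417: |R|=0.54679 <1
  x=-1.107: |R|=0.48122 <1
  x=-2.674: |R|=1.75813 >1
  x=-2.417: |R|=1.38711 >1
  x=-2.318: |R|=1.26110 >1
So |R|<1 on (-2.0833, 0).

(-2.0833,0); λ=-9 ⇒ h* = (25/12)/9 = 0.2315.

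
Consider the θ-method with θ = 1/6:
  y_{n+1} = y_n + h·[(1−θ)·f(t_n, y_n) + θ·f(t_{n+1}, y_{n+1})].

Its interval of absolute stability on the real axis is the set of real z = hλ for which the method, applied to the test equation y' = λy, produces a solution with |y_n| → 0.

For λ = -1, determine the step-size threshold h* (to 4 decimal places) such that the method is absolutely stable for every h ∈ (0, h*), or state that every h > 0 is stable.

With y'=λy (z=hλ):
  y_{n+1} = y_n + z·[5/6·y_n + 1/6·y_{n+1}] ⇒ (1 − 1/6z)y_{n+1} = (1 + 5/6z)y_n
  so R(z) = (1 + 5/6z)/(1 − 1/6z).

Boundary: |R(x)|=1, x<0.
x=-1.31: |R|=0.0752
R=−1: 1+5/6x = −1+1/6x ⇒ -2/3x=2 ⇒ x=2/(-2/3)=-3.0000
Confirm numerically:
  x=-2.789: |R|=0.90397 <1
  x=-1.866: |R|=0.42334 <1
  x=-1.583: |R|=0.25254 <1
  x=-1.273: |R|=0.05019 <1
  x=-3.592: |R|=1.24687 >1
  x=-3.587: |R|=1.24491 >1
  x=-3.491: |R|=1.20693 >1
Interval (-3.0000, 0).

(-3.0000,0); λ=-1 ⇒ h* = (3)/1 = 3.0000.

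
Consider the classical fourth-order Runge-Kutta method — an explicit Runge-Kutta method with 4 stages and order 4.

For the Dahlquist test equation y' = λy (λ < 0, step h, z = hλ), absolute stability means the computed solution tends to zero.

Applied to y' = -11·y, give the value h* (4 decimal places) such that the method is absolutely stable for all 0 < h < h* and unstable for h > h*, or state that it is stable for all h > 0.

(-2.7853,0); λ=-11 ⇒ h* = 0.2532.

Test eqn y'=λy, z=hλ:
  order 4, 4-stage ⇒ R(z)=1+z+z^2/2+z^3/6+z^4/24
  (e.g. R(-0.51)=0.60076, |R|=0.60076)

Need |R(x)|<1, x<0.
x=-0.51: |R|=0.6008
|R(-3.1)|=1.5878 |R(-3.03)|=1.4361 |R(-2.51)|=0.6583
Bisect:
  x_lo=-3.3879 |R|=2.3594  x_hi=-0.3264 |R|=0.7215
  mid=-1.85719 |R|=0.29546 →hi
  mid=-2.62256 |R|=0.78112 →hi
  mid=-3.00525 |R|=1.38553 →lo
  mid=-2.81391 |R|=1.04400 →lo
  mid=-2.71823 |R|=0.90351 →hi
  mid=-2.76607 |R|=0.97140 →hi
  mid=-2.78999 |R|=1.00710 →lo
  mid=-2.77803 |R|=0.98910 →hi
  mid=-2.78401 |R|=0.99806 →hi
  ...
  [-2.78532,-2.78513] ⇒ x*=-2.7853
So |R|<1 on (-2.7853, 0).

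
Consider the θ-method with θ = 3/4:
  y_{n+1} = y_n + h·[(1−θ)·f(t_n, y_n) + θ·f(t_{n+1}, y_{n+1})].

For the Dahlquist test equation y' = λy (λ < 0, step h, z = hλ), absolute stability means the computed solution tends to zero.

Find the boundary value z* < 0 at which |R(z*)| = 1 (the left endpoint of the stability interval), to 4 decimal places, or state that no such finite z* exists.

(−∞, 0) — no finite endpoint.

With y'=λy (z=hλ):
  y_{n+1} = y_n + z·[1/4·y_n + 3/4·y_{n+1}] ⇒ (1 − 3/4z)y_{n+1} = (1 + 1/4z)y_n
  so R(z) = (1 + 1/4z)/(1 − 3/4z).

Solve |R(x)|<1 on ℝ⁻.
x=-0.56: |R|=0.6056
x=-2: |R|=0.2000
x=-10: |R|=0.1765
x=-100: |R|=0.3158
θ=3/4≥1/2 ⇒ |1+1/4x|<|1−3/4x| ∀x<0 ⇒ interval (−∞,0).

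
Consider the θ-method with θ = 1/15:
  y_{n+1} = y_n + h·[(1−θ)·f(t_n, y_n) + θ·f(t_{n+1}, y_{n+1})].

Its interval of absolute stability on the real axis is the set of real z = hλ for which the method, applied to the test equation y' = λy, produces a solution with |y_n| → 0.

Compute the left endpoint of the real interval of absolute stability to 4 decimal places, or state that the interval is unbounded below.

left endpoint -2.3077.

With y'=λy (z=hλ):
  y_{n+1} = y_n + z·[14/15·y_n + 1/15·y_{n+1}] ⇒ (1 − 1/15z)y_{n+1} = (1 + 14/15z)y_n
  Hence R(z) = (1 + 14/15z)/(1 − 1/15z).

Solve |R(x)|<1 on ℝ⁻.
x=-1.49: |R|=0.3554
R=−1: 1+14/15x = −1+1/15x ⇒ -13/15x=2 ⇒ x=2/(-13/15)=-2.3077
Confirm numerically:
  x=-2.253: |R|=0.95879 <1
  x=-1.573: |R|=0.42370 <1
  x=-1.441: |R|=0.31470 <1
  x=-0.965: |R|=0.09333 <1
  x=-2.761: |R|=1.33179 >1
  x=-2.744: |R|=1.31966 >1
  x=-2.364: |R|=1.04216 >1
Interval (-2.3077, 0).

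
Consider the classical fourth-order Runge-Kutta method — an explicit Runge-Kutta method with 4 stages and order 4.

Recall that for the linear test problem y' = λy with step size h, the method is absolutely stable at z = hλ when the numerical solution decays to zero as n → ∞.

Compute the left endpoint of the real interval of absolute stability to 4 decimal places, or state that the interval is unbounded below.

With y'=λy (z=hλ):
  order 4, 4-stage ⇒ R(z)=1+z+z^2/2+z^3/6+z^4/24
  (e.g. R(-1.39)=0.28399, |R|=0.28399)

Find x<0 with |R(x)|<1.
x=-1.39: |R|=0.2840
|R(-2.25)|=0.4507 |R(-1.48)|=0.2748 |R(-0.66)|=0.5178
Bisect:
  x_lo=-3.6128 |R|=3.1526  x_hi=-0.3710 |R|=0.6901
  mid=-1.99190 |R|=0.33067 →hi
  mid=-2.80235 |R|=1.02603 →lo
  mid=-2.39713 |R|=0.55604 →hi
  mid=-2.59974 |R|=0.75443 →hi
  mid=-2.70105 |R|=0.88024 →hi
  mid=-2.75170 |R|=0.95052 →hi
  mid=-2.77703 |R|=0.98761 →hi
  ...
  [-2.78534,-2.78514] ⇒ x*=-2.7853
Stable set (-2.7853, 0).

z* = -2.7853.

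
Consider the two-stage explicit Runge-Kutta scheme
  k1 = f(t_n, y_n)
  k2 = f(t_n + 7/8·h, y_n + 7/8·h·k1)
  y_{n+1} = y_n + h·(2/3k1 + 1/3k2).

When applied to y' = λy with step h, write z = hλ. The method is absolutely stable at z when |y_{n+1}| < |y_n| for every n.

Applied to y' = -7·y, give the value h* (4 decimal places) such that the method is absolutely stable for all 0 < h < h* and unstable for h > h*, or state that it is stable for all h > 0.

On y'=λy, z=hλ:
  k1=λy_n ⇒ h·k1=z·y_n;  k2=λ(1+7/8z)y_n ⇒ h·k2=z(1+7/8z)y_n
  y_{n+1}/y_n = 1 + 2/3z + 1/3z(1+7/8z) = 1 + z + 7/24z²
  R(z) = 1 + z + 7/24z².

Need |R(x)|<1, x<0.
x=-0.75: |R|=0.4141
R=1: x+7/24x²=0 ⇒ x=−24/7=-3.4286; min R=1−1/(4·7/24)=0.1429>−1
Confirm numerically:
  x=-2.982: |R|=0.61159 <1
  x=-2.231: |R|=0.22073 <1
  x=-2.144: |R|=0.19671 <1
  x=-3.942: |R|=1.59031 >1
  x=-3.626: |R|=1.20880 >1
  x=-3.465: |R|=1.03682 >1
Interval (-3.4286, 0).

(-3.4286,0); λ=-7 ⇒ h* = (24/7)/7 = 0.4898.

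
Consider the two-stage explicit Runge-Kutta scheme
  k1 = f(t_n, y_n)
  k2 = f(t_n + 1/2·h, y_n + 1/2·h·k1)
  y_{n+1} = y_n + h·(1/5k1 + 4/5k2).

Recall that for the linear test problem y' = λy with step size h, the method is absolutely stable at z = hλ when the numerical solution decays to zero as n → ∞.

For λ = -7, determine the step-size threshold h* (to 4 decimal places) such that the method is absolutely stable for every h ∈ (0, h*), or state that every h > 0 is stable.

(-2.5000,0); λ=-7 ⇒ h* = (5/2)/7 = 0.3571.

Test eqn y'=λy, z=hλ:
  k1=λy_n ⇒ h·k1=z·y_n;  k2=λ(1+1/2z)y_n ⇒ h·k2=z(1+1/2z)y_n
  y_{n+1}/y_n = 1 + 1/5z + 4/5z(1+1/2z) = 1 + z + 2/5z²
  R(z) = 1 + z + 2/5z².

Boundary: |R(x)|=1, x<0.
x=-0.51: |R|=0.5940
R=1: x+2/5x²=0 ⇒ x=−5/2=-2.5000; min R=1−1/(4·2/5)=0.3750>−1
Confirm numerically:
  x=-2.129: |R|=0.68406 <1
  x=-1.960: |R|=0.57664 <1
  x=-1.918: |R|=0.55349 <1
  x=-1.294: |R|=0.37577 <1
  x=-3.030: |R|=1.64236 >1
  x=-3.019: |R|=1.62674 >1
Stable set (-2.5000, 0).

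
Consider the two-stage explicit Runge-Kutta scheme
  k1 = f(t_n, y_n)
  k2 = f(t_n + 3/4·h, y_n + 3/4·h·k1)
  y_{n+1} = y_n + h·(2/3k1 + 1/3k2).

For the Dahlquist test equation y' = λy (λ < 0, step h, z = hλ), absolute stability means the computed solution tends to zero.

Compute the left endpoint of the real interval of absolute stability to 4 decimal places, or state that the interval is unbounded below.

z* = -4.0000.

On y'=λy, z=hλ:
  k1=λy_n ⇒ h·k1=z·y_n;  k2=λ(1+3/4z)y_n ⇒ h·k2=z(1+3/4z)y_n
  y_{n+1}/y_n = 1 + 2/3z + 1/3z(1+3/4z) = 1 + z + 1/4z²
  ⇒ R(z) = 1 + z + 1/4z².

Need |R(x)|<1, x<0.
x=-1.34: |R|=0.1089
R=1: x+1/4x²=0 ⇒ x=−4=-4.0000; min R=1−1/(4·1/4)=0.0000>−1
Confirm numerically:
  x=-2.022: |R|=0.00012 <1
  x=-1.998: |R|=0.00000 <1
  x=-1.913: |R|=0.00189 <1
  x=-1.900: |R|=0.00250 <1
  x=-4.340: |R|=1.36890 >1
  x=-4.083: |R|=1.08472 >1
Interval (-4.0000, 0).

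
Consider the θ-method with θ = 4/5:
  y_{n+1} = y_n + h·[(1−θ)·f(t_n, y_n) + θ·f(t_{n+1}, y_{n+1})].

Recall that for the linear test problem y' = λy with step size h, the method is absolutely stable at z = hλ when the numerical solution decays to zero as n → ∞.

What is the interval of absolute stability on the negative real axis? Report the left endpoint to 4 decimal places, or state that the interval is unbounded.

Set f=λy, z=hλ:
  y_{n+1} = y_n + z·[1/5·y_n + 4/5·y_{n+1}] ⇒ (1 − 4/5z)y_{n+1} = (1 + 1/5z)y_n
  Hence R(z) = (1 + 1/5z)/(1 − 4/5z).

Find x<0 with |R(x)|<1.
x=-0.31: |R|=0.7516
x=-2: |R|=0.2308
x=-10: |R|=0.1111
x=-100: |R|=0.2346
θ=4/5≥1/2 ⇒ |1+1/5x|<|1−4/5x| ∀x<0 ⇒ unbounded interval.

unbounded; (−∞, 0).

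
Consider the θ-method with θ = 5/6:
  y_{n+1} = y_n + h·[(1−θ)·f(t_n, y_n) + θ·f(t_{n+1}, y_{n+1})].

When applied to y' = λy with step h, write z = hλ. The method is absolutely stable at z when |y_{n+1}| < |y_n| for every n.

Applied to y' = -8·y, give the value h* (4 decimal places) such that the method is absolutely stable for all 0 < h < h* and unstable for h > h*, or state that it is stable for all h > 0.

(−∞, 0) — no finite endpoint. Any h>0 works for λ=-8.

On y'=λy, z=hλ:
  y_{n+1} = y_n + z·[1/6·y_n + 5/6·y_{n+1}] ⇒ (1 − 5/6z)y_{n+1} = (1 + 1/6z)y_n
  R(z) = (1 + 1/6z)/(1 − 5/6z).

Solve |R(x)|<1 on ℝ⁻.
x=-0.84: |R|=0.5059
x=-2: |R|=0.2500
x=-10: |R|=0.0714
x=-100: |R|=0.1858
θ=5/6≥1/2 ⇒ |1+1/6x|<|1−5/6x| ∀x<0 ⇒ interval (−∞,0).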